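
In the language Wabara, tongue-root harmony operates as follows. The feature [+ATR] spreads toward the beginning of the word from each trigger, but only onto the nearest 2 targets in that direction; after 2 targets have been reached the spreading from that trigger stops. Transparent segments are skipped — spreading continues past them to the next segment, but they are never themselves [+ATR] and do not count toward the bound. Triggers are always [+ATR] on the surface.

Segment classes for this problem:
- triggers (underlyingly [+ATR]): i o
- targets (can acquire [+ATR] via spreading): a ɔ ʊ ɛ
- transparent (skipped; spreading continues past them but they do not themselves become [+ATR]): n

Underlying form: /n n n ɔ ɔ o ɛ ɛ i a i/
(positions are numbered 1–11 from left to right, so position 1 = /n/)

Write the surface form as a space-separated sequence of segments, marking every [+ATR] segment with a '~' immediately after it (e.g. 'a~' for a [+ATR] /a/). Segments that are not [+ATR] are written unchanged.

From /o/ at 6 leftward: 5 /ɔ/ → [+ATR]; 4 /ɔ/ → [+ATR]; bound reached.
From /i/ at 9 leftward: 8 /ɛ/ → [+ATR]; 7 /ɛ/ → [+ATR]; bound reached.
From /i/ at 11 leftward: 10 /a/ → [+ATR]; 9 /i/ is itself a trigger — this domain ends here.
[+ATR] positions on the surface: 4 5 6 7 8 9 10 11.

n n n ɔ~ ɔ~ o~ ɛ~ ɛ~ i~ a~ i~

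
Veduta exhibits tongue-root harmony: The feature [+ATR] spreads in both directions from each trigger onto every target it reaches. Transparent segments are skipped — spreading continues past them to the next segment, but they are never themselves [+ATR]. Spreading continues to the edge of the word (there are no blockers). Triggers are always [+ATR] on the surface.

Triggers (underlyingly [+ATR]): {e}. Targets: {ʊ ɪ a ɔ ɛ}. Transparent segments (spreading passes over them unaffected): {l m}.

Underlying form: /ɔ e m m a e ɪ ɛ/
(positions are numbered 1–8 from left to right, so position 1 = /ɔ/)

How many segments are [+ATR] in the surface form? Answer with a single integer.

From /e/ at 2 rightward: 3 /m/ transparent; 4 /m/ transparent; 5 /a/ → [+ATR]; 6 /e/ is itself a trigger — this domain ends here.
From /e/ at 2 leftward: 1 /ɔ/ → [+ATR]; word edge.
From /e/ at 6 rightward: 7 /ɪ/ → [+ATR]; 8 /ɛ/ → [+ATR]; word edge.
From /e/ at 6 leftward: 5 /a/ → [+ATR]; 4 /m/ transparent; 3 /m/ transparent; 2 /e/ is itself a trigger — this domain ends here.
[+ATR] positions on the surface: 1 2 5 6 7 8.

6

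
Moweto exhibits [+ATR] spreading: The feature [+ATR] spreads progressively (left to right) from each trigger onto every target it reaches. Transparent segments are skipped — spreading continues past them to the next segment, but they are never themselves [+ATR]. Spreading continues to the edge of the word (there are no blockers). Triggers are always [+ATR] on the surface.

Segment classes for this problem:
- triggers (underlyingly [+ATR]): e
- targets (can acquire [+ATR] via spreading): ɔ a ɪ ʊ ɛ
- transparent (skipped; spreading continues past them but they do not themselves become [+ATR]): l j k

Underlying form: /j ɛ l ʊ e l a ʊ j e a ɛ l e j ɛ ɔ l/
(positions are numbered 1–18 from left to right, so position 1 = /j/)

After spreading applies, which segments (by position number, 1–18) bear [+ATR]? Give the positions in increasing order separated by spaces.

From /e/ at 5 rightward: 6 /l/ transparent; 7 /a/ → [+ATR]; 8 /ʊ/ → [+ATR]; 9 /j/ transparent; 10 /e/ is itself a trigger — this domain ends here.
From /e/ at 10 rightward: 11 /a/ → [+ATR]; 12 /ɛ/ → [+ATR]; 13 /l/ transparent; 14 /e/ is itself a trigger — this domain ends here.
From /e/ at 14 rightward: 15 /j/ transparent; 16 /ɛ/ → [+ATR]; 17 /ɔ/ → [+ATR]; 18 /l/ transparent; word edge.
Targets with no active source: positions 2 4 stay [-ATR].

5 7 8 10 11 12 14 16 17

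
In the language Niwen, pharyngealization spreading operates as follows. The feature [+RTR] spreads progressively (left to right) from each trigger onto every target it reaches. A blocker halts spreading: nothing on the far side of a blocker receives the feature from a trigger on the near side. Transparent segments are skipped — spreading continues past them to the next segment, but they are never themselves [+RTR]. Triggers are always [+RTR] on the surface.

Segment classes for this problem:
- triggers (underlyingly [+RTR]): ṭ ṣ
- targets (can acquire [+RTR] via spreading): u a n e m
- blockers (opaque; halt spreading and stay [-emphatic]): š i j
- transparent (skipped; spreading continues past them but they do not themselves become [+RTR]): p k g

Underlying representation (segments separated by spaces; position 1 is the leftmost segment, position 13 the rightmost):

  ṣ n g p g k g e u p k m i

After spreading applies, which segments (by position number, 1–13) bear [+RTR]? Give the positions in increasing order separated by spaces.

1 2 8 9 12

From /ṣ/ at 1 rightward: 2 /n/ → [+RTR]; 3 /g/ transparent; 4 /p/ transparent; 5 /g/ transparent; 6 /k/ transparent; 7 /g/ transparent; 8 /e/ → [+RTR]; 9 /u/ → [+RTR]; 10 /p/ transparent; 11 /k/ transparent; 12 /m/ → [+RTR]; 13 /i/ blocks.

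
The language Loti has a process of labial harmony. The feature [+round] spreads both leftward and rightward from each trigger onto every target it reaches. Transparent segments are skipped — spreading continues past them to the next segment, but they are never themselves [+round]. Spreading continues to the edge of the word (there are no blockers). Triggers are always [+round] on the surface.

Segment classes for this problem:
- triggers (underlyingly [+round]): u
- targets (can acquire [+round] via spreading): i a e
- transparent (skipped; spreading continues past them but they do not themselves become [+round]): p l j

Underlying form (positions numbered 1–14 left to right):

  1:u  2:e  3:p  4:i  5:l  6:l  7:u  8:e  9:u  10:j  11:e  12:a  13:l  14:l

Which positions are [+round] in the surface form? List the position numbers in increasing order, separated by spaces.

1 2 4 7 8 9 11 12

From /u/ at 1 rightward: 2 /e/ → [+round]; 3 /p/ transparent; 4 /i/ → [+round]; 5 /l/ transparent; 6 /l/ transparent; 7 /u/ is itself a trigger — this domain ends here.
From /u/ at 1 leftward: word edge.
From /u/ at 7 rightward: 8 /e/ → [+round]; 9 /u/ is itself a trigger — this domain ends here.
From /u/ at 7 leftward: 6 /l/ transparent; 5 /l/ transparent; 4 /i/ → [+round]; 3 /p/ transparent; 2 /e/ → [+round]; 1 /u/ is itself a trigger — this domain ends here.
From /u/ at 9 rightward: 10 /j/ transparent; 11 /e/ → [+round]; 12 /a/ → [+round]; 13 /l/ transparent; 14 /l/ transparent; word edge.
From /u/ at 9 leftward: 8 /e/ → [+round]; 7 /u/ is itself a trigger — this domain ends here.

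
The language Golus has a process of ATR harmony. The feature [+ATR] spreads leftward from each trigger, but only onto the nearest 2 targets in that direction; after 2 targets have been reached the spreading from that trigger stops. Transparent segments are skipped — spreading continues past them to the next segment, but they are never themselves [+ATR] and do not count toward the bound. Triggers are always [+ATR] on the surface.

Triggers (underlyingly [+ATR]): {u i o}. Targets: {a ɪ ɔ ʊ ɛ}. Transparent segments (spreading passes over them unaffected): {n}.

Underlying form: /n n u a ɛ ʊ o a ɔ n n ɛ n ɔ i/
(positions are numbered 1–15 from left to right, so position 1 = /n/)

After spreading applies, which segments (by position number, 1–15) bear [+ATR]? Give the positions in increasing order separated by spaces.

3 5 6 7 12 14 15

From /u/ at 3 leftward: 2 /n/ transparent; 1 /n/ transparent; word edge.
From /o/ at 7 leftward: 6 /ʊ/ → [+ATR]; 5 /ɛ/ → [+ATR]; bound reached.
From /i/ at 15 leftward: 14 /ɔ/ → [+ATR]; 13 /n/ transparent; 12 /ɛ/ → [+ATR]; bound reached.
Targets with no active source: positions 4 8 9 stay [-ATR].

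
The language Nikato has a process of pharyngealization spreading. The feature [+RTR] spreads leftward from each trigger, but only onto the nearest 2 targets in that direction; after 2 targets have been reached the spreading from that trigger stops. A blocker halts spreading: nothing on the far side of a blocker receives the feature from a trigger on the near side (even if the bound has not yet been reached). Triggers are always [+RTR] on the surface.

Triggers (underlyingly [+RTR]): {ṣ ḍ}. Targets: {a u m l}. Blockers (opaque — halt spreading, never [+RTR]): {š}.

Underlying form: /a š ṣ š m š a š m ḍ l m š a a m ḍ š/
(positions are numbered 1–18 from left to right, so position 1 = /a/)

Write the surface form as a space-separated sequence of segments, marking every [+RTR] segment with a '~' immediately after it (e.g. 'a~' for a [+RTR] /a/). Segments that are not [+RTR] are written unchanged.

From /ṣ/ at 3 leftward: 2 /š/ blocks.
From /ḍ/ at 10 leftward: 9 /m/ → [+RTR]; 8 /š/ blocks.
From /ḍ/ at 17 leftward: 16 /m/ → [+RTR]; 15 /a/ → [+RTR]; bound reached.
Targets with no active source: positions 1 5 7 11 12 14 stay [-emphatic].
[+RTR] positions on the surface: 3 9 10 15 16 17.

a š ṣ~ š m š a š m~ ḍ~ l m š a a~ m~ ḍ~ š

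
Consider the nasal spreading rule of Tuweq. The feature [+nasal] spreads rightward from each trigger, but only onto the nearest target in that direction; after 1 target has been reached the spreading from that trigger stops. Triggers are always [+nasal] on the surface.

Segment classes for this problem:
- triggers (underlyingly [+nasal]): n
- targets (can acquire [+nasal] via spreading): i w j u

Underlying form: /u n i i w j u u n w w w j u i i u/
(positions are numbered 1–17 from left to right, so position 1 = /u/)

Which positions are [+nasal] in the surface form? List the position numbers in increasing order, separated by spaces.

From /n/ at 2 rightward: 3 /i/ → [+nasal]; bound reached.
From /n/ at 9 rightward: 10 /w/ → [+nasal]; bound reached.
Targets with no active source: positions 1 4 5 6 7 8 11 12 13 14 15 16 17 stay [-nasal].

2 3 9 10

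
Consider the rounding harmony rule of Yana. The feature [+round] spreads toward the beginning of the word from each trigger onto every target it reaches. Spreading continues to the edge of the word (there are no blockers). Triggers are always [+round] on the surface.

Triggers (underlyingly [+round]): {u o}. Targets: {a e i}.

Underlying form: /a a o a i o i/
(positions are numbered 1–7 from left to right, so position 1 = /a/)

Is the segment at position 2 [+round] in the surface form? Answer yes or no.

yes

From /o/ at 3 leftward: 2 /a/ → [+round]; 1 /a/ → [+round]; word edge.
From /o/ at 6 leftward: 5 /i/ → [+round]; 4 /a/ → [+round]; 3 /o/ is itself a trigger — this domain ends here.
Target with no active source: position 7 stays [-round].
[+round] positions on the surface: 1 2 3 4 5 6.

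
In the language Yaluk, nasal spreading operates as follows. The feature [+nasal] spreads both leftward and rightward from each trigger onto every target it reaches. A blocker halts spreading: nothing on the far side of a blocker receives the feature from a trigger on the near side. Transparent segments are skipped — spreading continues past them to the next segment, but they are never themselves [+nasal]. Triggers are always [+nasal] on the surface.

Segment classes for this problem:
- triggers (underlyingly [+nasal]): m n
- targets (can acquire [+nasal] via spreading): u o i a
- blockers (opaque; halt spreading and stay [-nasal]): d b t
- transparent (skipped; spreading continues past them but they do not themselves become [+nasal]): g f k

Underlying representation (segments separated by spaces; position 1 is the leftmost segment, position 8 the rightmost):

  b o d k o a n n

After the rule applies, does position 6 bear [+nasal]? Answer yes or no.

From /n/ at 7 rightward: 8 /n/ is itself a trigger — this domain ends here.
From /n/ at 7 leftward: 6 /a/ → [+nasal]; 5 /o/ → [+nasal]; 4 /k/ transparent; 3 /d/ blocks.
From /n/ at 8 rightward: word edge.
From /n/ at 8 leftward: 7 /n/ is itself a trigger — this domain ends here.
Target with no active source: position 2 stays [-nasal].
[+nasal] positions on the surface: 5 6 7 8.

yes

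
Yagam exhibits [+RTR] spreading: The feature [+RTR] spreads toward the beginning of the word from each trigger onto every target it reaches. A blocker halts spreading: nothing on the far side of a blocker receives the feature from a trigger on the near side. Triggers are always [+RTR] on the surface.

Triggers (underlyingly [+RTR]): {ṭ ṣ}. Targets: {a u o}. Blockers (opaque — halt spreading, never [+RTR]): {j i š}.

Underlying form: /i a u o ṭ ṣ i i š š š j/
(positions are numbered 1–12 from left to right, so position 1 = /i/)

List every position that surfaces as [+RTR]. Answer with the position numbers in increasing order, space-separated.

From /ṭ/ at 5 leftward: 4 /o/ → [+RTR]; 3 /u/ → [+RTR]; 2 /a/ → [+RTR]; 1 /i/ blocks.
From /ṣ/ at 6 leftward: 5 /ṭ/ is itself a trigger — this domain ends here.

2 3 4 5 6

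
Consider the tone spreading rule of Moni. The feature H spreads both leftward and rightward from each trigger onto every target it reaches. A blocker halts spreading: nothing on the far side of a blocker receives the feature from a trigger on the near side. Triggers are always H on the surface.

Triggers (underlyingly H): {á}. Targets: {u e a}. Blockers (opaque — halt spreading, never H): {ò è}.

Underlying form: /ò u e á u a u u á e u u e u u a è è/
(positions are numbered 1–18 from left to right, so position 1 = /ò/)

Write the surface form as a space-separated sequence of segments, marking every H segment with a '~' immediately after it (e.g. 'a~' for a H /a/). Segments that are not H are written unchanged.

ò u~ e~ á~ u~ a~ u~ u~ á~ e~ u~ u~ e~ u~ u~ a~ è è

From /á/ at 4 rightward: 5 /u/ → H; 6 /a/ → H; 7 /u/ → H; 8 /u/ → H; 9 /á/ is itself a trigger — this domain ends here.
From /á/ at 4 leftward: 3 /e/ → H; 2 /u/ → H; 1 /ò/ blocks.
From /á/ at 9 rightward: 10 /e/ → H; 11 /u/ → H; 12 /u/ → H; 13 /e/ → H; 14 /u/ → H; 15 /u/ → H; 16 /a/ → H; 17 /è/ blocks.
From /á/ at 9 leftward: 8 /u/ → H; 7 /u/ → H; 6 /a/ → H; 5 /u/ → H; 4 /á/ is itself a trigger — this domain ends here.
H positions on the surface: 2 3 4 5 6 7 8 9 10 11 12 13 14 15 16.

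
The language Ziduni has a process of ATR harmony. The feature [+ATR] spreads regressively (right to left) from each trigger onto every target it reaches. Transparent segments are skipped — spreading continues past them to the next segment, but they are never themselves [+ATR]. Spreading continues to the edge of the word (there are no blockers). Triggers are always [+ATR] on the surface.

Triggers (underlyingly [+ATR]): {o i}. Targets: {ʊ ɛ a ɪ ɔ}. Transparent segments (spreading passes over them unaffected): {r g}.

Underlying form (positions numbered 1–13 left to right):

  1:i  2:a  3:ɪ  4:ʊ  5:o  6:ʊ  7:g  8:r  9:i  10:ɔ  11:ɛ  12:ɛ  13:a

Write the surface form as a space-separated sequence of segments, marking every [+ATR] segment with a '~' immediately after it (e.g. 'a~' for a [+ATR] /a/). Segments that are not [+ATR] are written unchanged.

From /i/ at 1 leftward: word edge.
From /o/ at 5 leftward: 4 /ʊ/ → [+ATR]; 3 /ɪ/ → [+ATR]; 2 /a/ → [+ATR]; 1 /i/ is itself a trigger — this domain ends here.
From /i/ at 9 leftward: 8 /r/ transparent; 7 /g/ transparent; 6 /ʊ/ → [+ATR]; 5 /o/ is itself a trigger — this domain ends here.
Targets with no active source: positions 10 11 12 13 stay [-ATR].
[+ATR] positions on the surface: 1 2 3 4 5 6 9.

i~ a~ ɪ~ ʊ~ o~ ʊ~ g r i~ ɔ ɛ ɛ a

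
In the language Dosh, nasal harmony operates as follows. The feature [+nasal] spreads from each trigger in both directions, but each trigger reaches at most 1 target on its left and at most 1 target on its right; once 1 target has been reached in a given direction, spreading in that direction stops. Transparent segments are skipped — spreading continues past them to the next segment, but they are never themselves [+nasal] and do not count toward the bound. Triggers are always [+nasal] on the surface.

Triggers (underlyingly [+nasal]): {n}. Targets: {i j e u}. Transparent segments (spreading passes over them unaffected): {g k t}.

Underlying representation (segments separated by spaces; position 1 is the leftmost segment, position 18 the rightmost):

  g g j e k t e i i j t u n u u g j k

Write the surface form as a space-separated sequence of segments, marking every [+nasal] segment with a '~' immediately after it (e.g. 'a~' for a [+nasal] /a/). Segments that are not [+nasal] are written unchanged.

g g j e k t e i i j t u~ n~ u~ u g j k

From /n/ at 13 rightward: 14 /u/ → [+nasal]; bound reached.
From /n/ at 13 leftward: 12 /u/ → [+nasal]; bound reached.
Targets with no active source: positions 3 4 7 8 9 10 15 17 stay [-nasal].
[+nasal] positions on the surface: 12 13 14.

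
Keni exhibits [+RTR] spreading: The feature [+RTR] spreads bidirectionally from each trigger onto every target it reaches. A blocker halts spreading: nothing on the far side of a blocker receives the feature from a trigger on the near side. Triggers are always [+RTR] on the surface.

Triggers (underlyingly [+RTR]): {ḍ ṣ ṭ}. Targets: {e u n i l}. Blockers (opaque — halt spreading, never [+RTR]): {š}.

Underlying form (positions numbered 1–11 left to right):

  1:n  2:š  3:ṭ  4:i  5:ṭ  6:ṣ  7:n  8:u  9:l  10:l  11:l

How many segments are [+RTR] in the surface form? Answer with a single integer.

From /ṭ/ at 3 rightward: 4 /i/ → [+RTR]; 5 /ṭ/ is itself a trigger — this domain ends here.
From /ṭ/ at 3 leftward: 2 /š/ blocks.
From /ṭ/ at 5 rightward: 6 /ṣ/ is itself a trigger — this domain ends here.
From /ṭ/ at 5 leftward: 4 /i/ → [+RTR]; 3 /ṭ/ is itself a trigger — this domain ends here.
From /ṣ/ at 6 rightward: 7 /n/ → [+RTR]; 8 /u/ → [+RTR]; 9 /l/ → [+RTR]; 10 /l/ → [+RTR]; 11 /l/ → [+RTR]; word edge.
From /ṣ/ at 6 leftward: 5 /ṭ/ is itself a trigger — this domain ends here.
Target with no active source: position 1 stays [-emphatic].
[+RTR] positions on the surface: 3 4 5 6 7 8 9 10 11.

9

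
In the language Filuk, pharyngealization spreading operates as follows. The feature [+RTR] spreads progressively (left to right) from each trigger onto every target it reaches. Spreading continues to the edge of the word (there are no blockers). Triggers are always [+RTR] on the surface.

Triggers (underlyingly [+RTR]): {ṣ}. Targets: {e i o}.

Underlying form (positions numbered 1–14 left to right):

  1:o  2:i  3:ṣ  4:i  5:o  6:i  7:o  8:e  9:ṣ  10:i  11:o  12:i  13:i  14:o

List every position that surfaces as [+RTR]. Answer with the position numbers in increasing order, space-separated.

From /ṣ/ at 3 rightward: 4 /i/ → [+RTR]; 5 /o/ → [+RTR]; 6 /i/ → [+RTR]; 7 /o/ → [+RTR]; 8 /e/ → [+RTR]; 9 /ṣ/ is itself a trigger — this domain ends here.
From /ṣ/ at 9 rightward: 10 /i/ → [+RTR]; 11 /o/ → [+RTR]; 12 /i/ → [+RTR]; 13 /i/ → [+RTR]; 14 /o/ → [+RTR]; word edge.
Targets with no active source: positions 1 2 stay [-emphatic].

3 4 5 6 7 8 9 10 11 12 13 14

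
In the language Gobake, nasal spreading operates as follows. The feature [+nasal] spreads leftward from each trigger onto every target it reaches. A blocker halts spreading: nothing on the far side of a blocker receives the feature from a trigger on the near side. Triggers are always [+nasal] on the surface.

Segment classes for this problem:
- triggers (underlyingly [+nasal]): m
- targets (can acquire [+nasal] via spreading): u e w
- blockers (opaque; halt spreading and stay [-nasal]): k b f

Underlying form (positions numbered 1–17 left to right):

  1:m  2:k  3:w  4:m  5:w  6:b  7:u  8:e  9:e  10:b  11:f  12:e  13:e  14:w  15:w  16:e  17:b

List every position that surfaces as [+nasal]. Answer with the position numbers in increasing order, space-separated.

1 3 4

From /m/ at 1 leftward: word edge.
From /m/ at 4 leftward: 3 /w/ → [+nasal]; 2 /k/ blocks.
Targets with no active source: positions 5 7 8 9 12 13 14 15 16 stay [-nasal].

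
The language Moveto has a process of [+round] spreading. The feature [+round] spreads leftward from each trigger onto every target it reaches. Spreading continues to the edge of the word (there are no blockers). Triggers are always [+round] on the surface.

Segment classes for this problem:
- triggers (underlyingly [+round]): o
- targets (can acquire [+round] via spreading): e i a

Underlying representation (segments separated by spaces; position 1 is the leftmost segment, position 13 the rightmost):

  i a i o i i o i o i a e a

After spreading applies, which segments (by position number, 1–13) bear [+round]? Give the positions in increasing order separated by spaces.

From /o/ at 4 leftward: 3 /i/ → [+round]; 2 /a/ → [+round]; 1 /i/ → [+round]; word edge.
From /o/ at 7 leftward: 6 /i/ → [+round]; 5 /i/ → [+round]; 4 /o/ is itself a trigger — this domain ends here.
From /o/ at 9 leftward: 8 /i/ → [+round]; 7 /o/ is itself a trigger — this domain ends here.
Targets with no active source: positions 10 11 12 13 stay [-round].

1 2 3 4 5 6 7 8 9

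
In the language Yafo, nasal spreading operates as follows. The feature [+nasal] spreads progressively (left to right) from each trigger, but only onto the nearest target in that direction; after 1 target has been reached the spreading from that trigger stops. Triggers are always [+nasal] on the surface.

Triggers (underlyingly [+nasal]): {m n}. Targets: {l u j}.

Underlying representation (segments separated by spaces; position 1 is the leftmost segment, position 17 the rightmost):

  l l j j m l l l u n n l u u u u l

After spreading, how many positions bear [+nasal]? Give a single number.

5

From /m/ at 5 rightward: 6 /l/ → [+nasal]; bound reached.
From /n/ at 10 rightward: 11 /n/ is itself a trigger — this domain ends here.
From /n/ at 11 rightward: 12 /l/ → [+nasal]; bound reached.
Targets with no active source: positions 1 2 3 4 7 8 9 13 14 15 16 17 stay [-nasal].
[+nasal] positions on the surface: 5 6 10 11 12.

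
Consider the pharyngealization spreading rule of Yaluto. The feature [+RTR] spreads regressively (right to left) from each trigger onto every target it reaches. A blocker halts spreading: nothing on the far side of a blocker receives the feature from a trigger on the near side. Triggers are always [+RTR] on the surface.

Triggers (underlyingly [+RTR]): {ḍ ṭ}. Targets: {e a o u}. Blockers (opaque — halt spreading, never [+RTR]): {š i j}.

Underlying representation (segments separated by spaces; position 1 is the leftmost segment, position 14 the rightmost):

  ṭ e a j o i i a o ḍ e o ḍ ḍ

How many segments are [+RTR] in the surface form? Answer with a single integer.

From /ṭ/ at 1 leftward: word edge.
From /ḍ/ at 10 leftward: 9 /o/ → [+RTR]; 8 /a/ → [+RTR]; 7 /i/ blocks.
From /ḍ/ at 13 leftward: 12 /o/ → [+RTR]; 11 /e/ → [+RTR]; 10 /ḍ/ is itself a trigger — this domain ends here.
From /ḍ/ at 14 leftward: 13 /ḍ/ is itself a trigger — this domain ends here.
Targets with no active source: positions 2 3 5 stay [-emphatic].
[+RTR] positions on the surface: 1 8 9 10 11 12 13 14.

8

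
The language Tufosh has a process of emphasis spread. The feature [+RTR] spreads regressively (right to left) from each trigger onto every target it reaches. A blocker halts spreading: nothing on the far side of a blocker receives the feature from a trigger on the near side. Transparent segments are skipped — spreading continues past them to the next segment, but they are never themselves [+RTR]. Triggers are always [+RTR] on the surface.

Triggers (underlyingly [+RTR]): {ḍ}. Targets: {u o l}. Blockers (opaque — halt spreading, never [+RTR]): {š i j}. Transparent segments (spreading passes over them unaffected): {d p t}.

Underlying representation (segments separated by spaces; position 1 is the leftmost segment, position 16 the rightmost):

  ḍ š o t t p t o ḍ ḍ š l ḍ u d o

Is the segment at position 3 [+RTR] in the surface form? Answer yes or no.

yes

From /ḍ/ at 1 leftward: word edge.
From /ḍ/ at 9 leftward: 8 /o/ → [+RTR]; 7 /t/ transparent; 6 /p/ transparent; 5 /t/ transparent; 4 /t/ transparent; 3 /o/ → [+RTR]; 2 /š/ blocks.
From /ḍ/ at 10 leftward: 9 /ḍ/ is itself a trigger — this domain ends here.
From /ḍ/ at 13 leftward: 12 /l/ → [+RTR]; 11 /š/ blocks.
Targets with no active source: positions 14 16 stay [-emphatic].
[+RTR] positions on the surface: 1 3 8 9 10 12 13.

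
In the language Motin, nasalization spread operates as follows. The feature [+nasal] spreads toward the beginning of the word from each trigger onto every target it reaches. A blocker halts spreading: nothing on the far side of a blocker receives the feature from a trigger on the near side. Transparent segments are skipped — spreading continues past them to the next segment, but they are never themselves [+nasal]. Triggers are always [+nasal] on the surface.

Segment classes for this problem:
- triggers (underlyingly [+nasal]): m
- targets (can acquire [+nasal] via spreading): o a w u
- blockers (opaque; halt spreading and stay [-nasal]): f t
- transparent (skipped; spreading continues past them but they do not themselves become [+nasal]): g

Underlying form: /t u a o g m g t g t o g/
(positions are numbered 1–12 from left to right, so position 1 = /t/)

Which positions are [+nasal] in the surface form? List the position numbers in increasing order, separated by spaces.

2 3 4 6

From /m/ at 6 leftward: 5 /g/ transparent; 4 /o/ → [+nasal]; 3 /a/ → [+nasal]; 2 /u/ → [+nasal]; 1 /t/ blocks.
Target with no active source: position 11 stays [-nasal].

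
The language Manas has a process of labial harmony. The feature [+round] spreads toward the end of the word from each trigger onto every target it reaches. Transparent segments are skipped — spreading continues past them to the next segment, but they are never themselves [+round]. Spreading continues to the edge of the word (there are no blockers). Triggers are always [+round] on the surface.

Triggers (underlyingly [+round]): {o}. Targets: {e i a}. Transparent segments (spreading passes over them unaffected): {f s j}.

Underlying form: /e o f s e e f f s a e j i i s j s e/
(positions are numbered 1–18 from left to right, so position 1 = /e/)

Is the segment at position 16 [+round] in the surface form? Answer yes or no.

From /o/ at 2 rightward: 3 /f/ transparent; 4 /s/ transparent; 5 /e/ → [+round]; 6 /e/ → [+round]; 7 /f/ transparent; 8 /f/ transparent; 9 /s/ transparent; 10 /a/ → [+round]; 11 /e/ → [+round]; 12 /j/ transparent; 13 /i/ → [+round]; 14 /i/ → [+round]; 15 /s/ transparent; 16 /j/ transparent; 17 /s/ transparent; 18 /e/ → [+round]; word edge.
Target with no active source: position 1 stays [-round].
[+round] positions on the surface: 2 5 6 10 11 13 14 18.

no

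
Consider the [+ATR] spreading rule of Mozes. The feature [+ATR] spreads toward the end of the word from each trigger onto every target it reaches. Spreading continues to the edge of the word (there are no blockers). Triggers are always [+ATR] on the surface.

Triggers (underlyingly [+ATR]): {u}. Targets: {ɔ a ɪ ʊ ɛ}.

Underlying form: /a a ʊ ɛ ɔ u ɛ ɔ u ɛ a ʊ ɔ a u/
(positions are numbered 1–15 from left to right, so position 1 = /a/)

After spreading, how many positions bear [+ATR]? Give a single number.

From /u/ at 6 rightward: 7 /ɛ/ → [+ATR]; 8 /ɔ/ → [+ATR]; 9 /u/ is itself a trigger — this domain ends here.
From /u/ at 9 rightward: 10 /ɛ/ → [+ATR]; 11 /a/ → [+ATR]; 12 /ʊ/ → [+ATR]; 13 /ɔ/ → [+ATR]; 14 /a/ → [+ATR]; 15 /u/ is itself a trigger — this domain ends here.
From /u/ at 15 rightward: word edge.
Targets with no active source: positions 1 2 3 4 5 stay [-ATR].
[+ATR] positions on the surface: 6 7 8 9 10 11 12 13 14 15.

10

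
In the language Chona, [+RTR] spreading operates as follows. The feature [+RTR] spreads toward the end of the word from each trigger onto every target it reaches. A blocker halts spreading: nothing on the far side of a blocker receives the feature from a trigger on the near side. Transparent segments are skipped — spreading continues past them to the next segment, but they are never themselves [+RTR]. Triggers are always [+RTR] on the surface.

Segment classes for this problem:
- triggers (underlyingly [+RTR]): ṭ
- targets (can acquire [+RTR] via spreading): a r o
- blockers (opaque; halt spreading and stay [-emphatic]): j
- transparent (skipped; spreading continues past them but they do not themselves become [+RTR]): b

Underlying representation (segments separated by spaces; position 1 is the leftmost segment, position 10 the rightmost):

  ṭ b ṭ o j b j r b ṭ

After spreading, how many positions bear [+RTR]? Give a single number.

From /ṭ/ at 1 rightward: 2 /b/ transparent; 3 /ṭ/ is itself a trigger — this domain ends here.
From /ṭ/ at 3 rightward: 4 /o/ → [+RTR]; 5 /j/ blocks.
From /ṭ/ at 10 rightward: word edge.
Target with no active source: position 8 stays [-emphatic].
[+RTR] positions on the surface: 1 3 4 10.

4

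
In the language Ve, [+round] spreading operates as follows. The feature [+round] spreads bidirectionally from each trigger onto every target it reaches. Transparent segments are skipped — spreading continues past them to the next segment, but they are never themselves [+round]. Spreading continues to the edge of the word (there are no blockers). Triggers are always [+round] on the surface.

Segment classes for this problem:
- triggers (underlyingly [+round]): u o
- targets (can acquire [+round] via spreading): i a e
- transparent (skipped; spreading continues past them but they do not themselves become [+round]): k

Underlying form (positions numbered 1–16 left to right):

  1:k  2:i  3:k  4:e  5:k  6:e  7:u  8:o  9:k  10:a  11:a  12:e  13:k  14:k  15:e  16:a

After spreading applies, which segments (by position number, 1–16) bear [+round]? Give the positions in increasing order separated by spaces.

2 4 6 7 8 10 11 12 15 16

From /u/ at 7 rightward: 8 /o/ is itself a trigger — this domain ends here.
From /u/ at 7 leftward: 6 /e/ → [+round]; 5 /k/ transparent; 4 /e/ → [+round]; 3 /k/ transparent; 2 /i/ → [+round]; 1 /k/ transparent; word edge.
From /o/ at 8 rightward: 9 /k/ transparent; 10 /a/ → [+round]; 11 /a/ → [+round]; 12 /e/ → [+round]; 13 /k/ transparent; 14 /k/ transparent; 15 /e/ → [+round]; 16 /a/ → [+round]; word edge.
From /o/ at 8 leftward: 7 /u/ is itself a trigger — this domain ends here.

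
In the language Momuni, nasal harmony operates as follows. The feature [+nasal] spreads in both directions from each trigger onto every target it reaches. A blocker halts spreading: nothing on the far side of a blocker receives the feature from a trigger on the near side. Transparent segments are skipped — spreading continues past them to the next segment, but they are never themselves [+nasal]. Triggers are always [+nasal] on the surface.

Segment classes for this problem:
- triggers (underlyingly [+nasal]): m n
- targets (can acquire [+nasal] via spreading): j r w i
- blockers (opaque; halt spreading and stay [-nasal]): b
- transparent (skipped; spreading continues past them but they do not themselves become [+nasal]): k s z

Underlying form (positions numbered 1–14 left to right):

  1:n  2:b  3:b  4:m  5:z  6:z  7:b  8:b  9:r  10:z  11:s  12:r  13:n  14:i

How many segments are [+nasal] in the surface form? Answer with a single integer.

From /n/ at 1 rightward: 2 /b/ blocks.
From /n/ at 1 leftward: word edge.
From /m/ at 4 rightward: 5 /z/ transparent; 6 /z/ transparent; 7 /b/ blocks.
From /m/ at 4 leftward: 3 /b/ blocks.
From /n/ at 13 rightward: 14 /i/ → [+nasal]; word edge.
From /n/ at 13 leftward: 12 /r/ → [+nasal]; 11 /s/ transparent; 10 /z/ transparent; 9 /r/ → [+nasal]; 8 /b/ blocks.
[+nasal] positions on the surface: 1 4 9 12 13 14.

6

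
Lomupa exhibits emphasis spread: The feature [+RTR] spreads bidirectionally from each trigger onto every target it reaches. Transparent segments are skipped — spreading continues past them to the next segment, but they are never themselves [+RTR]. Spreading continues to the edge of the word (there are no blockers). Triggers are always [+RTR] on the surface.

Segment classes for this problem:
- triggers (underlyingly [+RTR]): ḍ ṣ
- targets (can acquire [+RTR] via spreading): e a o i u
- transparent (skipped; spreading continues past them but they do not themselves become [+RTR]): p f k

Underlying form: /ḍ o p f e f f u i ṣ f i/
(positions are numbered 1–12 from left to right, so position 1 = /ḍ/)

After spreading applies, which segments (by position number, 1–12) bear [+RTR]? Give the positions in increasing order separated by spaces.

1 2 5 8 9 10 12

From /ḍ/ at 1 rightward: 2 /o/ → [+RTR]; 3 /p/ transparent; 4 /f/ transparent; 5 /e/ → [+RTR]; 6 /f/ transparent; 7 /f/ transparent; 8 /u/ → [+RTR]; 9 /i/ → [+RTR]; 10 /ṣ/ is itself a trigger — this domain ends here.
From /ḍ/ at 1 leftward: word edge.
From /ṣ/ at 10 rightward: 11 /f/ transparent; 12 /i/ → [+RTR]; word edge.
From /ṣ/ at 10 leftward: 9 /i/ → [+RTR]; 8 /u/ → [+RTR]; 7 /f/ transparent; 6 /f/ transparent; 5 /e/ → [+RTR]; 4 /f/ transparent; 3 /p/ transparent; 2 /o/ → [+RTR]; 1 /ḍ/ is itself a trigger — this domain ends here.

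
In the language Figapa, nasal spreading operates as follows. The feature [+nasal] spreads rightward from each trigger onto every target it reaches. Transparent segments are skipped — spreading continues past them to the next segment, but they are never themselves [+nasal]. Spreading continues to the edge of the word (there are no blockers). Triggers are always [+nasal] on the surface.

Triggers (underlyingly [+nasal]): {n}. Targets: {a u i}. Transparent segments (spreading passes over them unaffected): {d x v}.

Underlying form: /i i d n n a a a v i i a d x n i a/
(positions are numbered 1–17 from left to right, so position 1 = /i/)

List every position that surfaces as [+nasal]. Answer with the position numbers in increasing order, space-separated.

From /n/ at 4 rightward: 5 /n/ is itself a trigger — this domain ends here.
From /n/ at 5 rightward: 6 /a/ → [+nasal]; 7 /a/ → [+nasal]; 8 /a/ → [+nasal]; 9 /v/ transparent; 10 /i/ → [+nasal]; 11 /i/ → [+nasal]; 12 /a/ → [+nasal]; 13 /d/ transparent; 14 /x/ transparent; 15 /n/ is itself a trigger — this domain ends here.
From /n/ at 15 rightward: 16 /i/ → [+nasal]; 17 /a/ → [+nasal]; word edge.
Targets with no active source: positions 1 2 stay [-nasal].

4 5 6 7 8 10 11 12 15 16 17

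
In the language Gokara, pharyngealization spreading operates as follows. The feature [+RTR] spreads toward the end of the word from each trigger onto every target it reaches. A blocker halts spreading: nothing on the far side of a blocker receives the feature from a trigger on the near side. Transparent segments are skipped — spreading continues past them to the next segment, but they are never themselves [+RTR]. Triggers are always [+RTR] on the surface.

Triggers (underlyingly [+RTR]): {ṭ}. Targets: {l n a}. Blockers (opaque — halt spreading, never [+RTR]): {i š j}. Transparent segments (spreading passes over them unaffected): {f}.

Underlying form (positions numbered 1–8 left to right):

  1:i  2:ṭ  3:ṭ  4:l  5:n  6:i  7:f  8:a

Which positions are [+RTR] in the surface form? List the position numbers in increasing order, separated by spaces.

2 3 4 5

From /ṭ/ at 2 rightward: 3 /ṭ/ is itself a trigger — this domain ends here.
From /ṭ/ at 3 rightward: 4 /l/ → [+RTR]; 5 /n/ → [+RTR]; 6 /i/ blocks.
Target with no active source: position 8 stays [-emphatic].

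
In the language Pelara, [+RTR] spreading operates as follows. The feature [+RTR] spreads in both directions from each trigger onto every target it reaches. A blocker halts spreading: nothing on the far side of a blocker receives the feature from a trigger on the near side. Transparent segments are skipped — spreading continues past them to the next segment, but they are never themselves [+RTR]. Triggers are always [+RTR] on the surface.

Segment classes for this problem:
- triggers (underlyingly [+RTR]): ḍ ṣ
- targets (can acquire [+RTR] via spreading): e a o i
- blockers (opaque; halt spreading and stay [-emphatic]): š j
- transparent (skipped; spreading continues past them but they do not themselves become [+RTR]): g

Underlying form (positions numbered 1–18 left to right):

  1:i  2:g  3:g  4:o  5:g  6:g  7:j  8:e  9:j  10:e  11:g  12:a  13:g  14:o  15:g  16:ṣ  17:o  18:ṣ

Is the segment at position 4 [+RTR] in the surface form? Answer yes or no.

no

From /ṣ/ at 16 rightward: 17 /o/ → [+RTR]; 18 /ṣ/ is itself a trigger — this domain ends here.
From /ṣ/ at 16 leftward: 15 /g/ transparent; 14 /o/ → [+RTR]; 13 /g/ transparent; 12 /a/ → [+RTR]; 11 /g/ transparent; 10 /e/ → [+RTR]; 9 /j/ blocks.
From /ṣ/ at 18 rightward: word edge.
From /ṣ/ at 18 leftward: 17 /o/ → [+RTR]; 16 /ṣ/ is itself a trigger — this domain ends here.
Targets with no active source: positions 1 4 8 stay [-emphatic].
[+RTR] positions on the surface: 10 12 14 16 17 18.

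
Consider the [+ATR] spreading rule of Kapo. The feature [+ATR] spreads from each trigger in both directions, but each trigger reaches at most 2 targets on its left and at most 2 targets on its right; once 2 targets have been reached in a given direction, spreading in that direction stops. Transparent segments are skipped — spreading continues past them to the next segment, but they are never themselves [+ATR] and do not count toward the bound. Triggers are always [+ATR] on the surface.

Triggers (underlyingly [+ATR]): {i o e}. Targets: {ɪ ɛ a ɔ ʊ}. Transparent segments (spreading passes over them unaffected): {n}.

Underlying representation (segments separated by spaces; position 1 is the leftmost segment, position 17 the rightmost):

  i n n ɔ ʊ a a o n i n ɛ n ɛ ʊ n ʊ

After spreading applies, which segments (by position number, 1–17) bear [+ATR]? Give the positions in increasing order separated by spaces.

From /i/ at 1 rightward: 2 /n/ transparent; 3 /n/ transparent; 4 /ɔ/ → [+ATR]; 5 /ʊ/ → [+ATR]; bound reached.
From /i/ at 1 leftward: word edge.
From /o/ at 8 rightward: 9 /n/ transparent; 10 /i/ is itself a trigger — this domain ends here.
From /o/ at 8 leftward: 7 /a/ → [+ATR]; 6 /a/ → [+ATR]; bound reached.
From /i/ at 10 rightward: 11 /n/ transparent; 12 /ɛ/ → [+ATR]; 13 /n/ transparent; 14 /ɛ/ → [+ATR]; bound reached.
From /i/ at 10 leftward: 9 /n/ transparent; 8 /o/ is itself a trigger — this domain ends here.
Targets with no active source: positions 15 17 stay [-ATR].

1 4 5 6 7 8 10 12 14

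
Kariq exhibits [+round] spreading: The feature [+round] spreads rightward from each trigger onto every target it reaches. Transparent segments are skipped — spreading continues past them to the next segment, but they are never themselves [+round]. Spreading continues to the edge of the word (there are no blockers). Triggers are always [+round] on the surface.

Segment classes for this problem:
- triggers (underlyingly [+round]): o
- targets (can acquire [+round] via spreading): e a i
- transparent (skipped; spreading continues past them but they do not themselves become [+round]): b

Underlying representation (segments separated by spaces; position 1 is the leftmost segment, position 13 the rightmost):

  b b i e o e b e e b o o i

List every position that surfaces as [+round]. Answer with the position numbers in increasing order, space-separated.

5 6 8 9 11 12 13

From /o/ at 5 rightward: 6 /e/ → [+round]; 7 /b/ transparent; 8 /e/ → [+round]; 9 /e/ → [+round]; 10 /b/ transparent; 11 /o/ is itself a trigger — this domain ends here.
From /o/ at 11 rightward: 12 /o/ is itself a trigger — this domain ends here.
From /o/ at 12 rightward: 13 /i/ → [+round]; word edge.
Targets with no active source: positions 3 4 stay [-round].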